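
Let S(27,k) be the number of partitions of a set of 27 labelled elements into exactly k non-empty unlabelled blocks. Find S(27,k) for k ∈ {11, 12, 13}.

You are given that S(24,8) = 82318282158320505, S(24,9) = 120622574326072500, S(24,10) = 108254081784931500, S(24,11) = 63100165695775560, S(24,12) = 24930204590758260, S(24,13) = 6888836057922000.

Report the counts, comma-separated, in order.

i=25: T(25,9)=82318282158320505+9·120622574326072500=1167921451092973005 | T(25,10)=120622574326072500+10·108254081784931500=1203163392175387500 | T(25,11)=108254081784931500+11·63100165695775560=802355904438462660 | T(25,12)=63100165695775560+12·24930204590758260=362262620784874680 | T(25,13)=24930204590758260+13·6888836057922000=114485073343744260
i=26: T(26,10)=1167921451092973005+10·1203163392175387500=13199555372846848005 | T(26,11)=1203163392175387500+11·802355904438462660=10029078340998476760 | T(26,12)=802355904438462660+12·362262620784874680=5149507353856958820 | T(26,13)=362262620784874680+13·114485073343744260=1850568574253550060
i=27: T(27,11)=13199555372846848005+11·10029078340998476760=123519417123830092365 | T(27,12)=10029078340998476760+12·5149507353856958820=71823166587281982600 | T(27,13)=5149507353856958820+13·1850568574253550060=29206898819153109600
Read S(27,11) = 123519417123830092365, S(27,12) = 71823166587281982600, S(27,13) = 29206898819153109600.

123519417123830092365, 71823166587281982600, 29206898819153109600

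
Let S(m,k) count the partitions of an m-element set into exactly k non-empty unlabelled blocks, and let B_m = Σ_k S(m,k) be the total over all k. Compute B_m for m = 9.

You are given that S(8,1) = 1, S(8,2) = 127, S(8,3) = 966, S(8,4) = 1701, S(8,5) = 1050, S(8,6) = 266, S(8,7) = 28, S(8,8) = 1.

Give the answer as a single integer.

[9] T[9,1]:1*1+0=1 · T[9,2]:2*127+1=255 · T[9,3]:3*966+127=3025 · T[9,4]:4*1701+966=7770 · T[9,5]:5*1050+1701=6951 · T[9,6]:6*266+1050=2646 · T[9,7]:7*28+266=462 · T[9,8]:8*1+28=36 · T[9,9]:9*0+1=1
B_9 = ΣS(9,k) = 1+255+3025+7770+6951+2646+462+36+1 = 21147

21147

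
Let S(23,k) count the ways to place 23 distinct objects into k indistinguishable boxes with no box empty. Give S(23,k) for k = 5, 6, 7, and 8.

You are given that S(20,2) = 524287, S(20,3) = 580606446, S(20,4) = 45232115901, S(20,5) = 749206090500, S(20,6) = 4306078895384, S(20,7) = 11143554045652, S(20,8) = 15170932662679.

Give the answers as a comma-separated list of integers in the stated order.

r21: T_21,3=3×580606446+524287=1742343625; T_21,4=4×45232115901+580606446=181509070050; T_21,5=5×749206090500+45232115901=3791262568401; T_21,6=6×4306078895384+749206090500=26585679462804; T_21,7=7×11143554045652+4306078895384=82310957214948; T_21,8=8×15170932662679+11143554045652=132511015347084
r22: T_22,4=4×181509070050+1742343625=727778623825; T_22,5=5×3791262568401+181509070050=19137821912055; T_22,6=6×26585679462804+3791262568401=163305339345225; T_22,7=7×82310957214948+26585679462804=602762379967440; T_22,8=8×132511015347084+82310957214948=1142399079991620
r23: T_23,5=5×19137821912055+727778623825=96416888184100; T_23,6=6×163305339345225+19137821912055=998969857983405; T_23,7=7×602762379967440+163305339345225=4382641999117305; T_23,8=8×1142399079991620+602762379967440=9741955019900400
Read S(23,5) = 96416888184100, S(23,6) = 998969857983405, S(23,7) = 4382641999117305, S(23,8) = 9741955019900400.

96416888184100, 998969857983405, 4382641999117305, 9741955019900400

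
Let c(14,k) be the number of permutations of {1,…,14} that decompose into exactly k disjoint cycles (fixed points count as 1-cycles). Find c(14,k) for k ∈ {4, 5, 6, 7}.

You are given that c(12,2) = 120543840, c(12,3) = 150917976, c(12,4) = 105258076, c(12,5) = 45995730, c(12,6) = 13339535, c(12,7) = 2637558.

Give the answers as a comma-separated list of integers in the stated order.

20313753096, 9957703756, 3336118786, 790943153

row 13: T[13][3]=12·150917976+120543840=1931559552  T[13][4]=12·105258076+150917976=1414014888  T[13][5]=12·45995730+105258076=657206836  T[13][6]=12·13339535+45995730=206070150  T[13][7]=12·2637558+13339535=44990231
row 14: T[14][4]=13·1414014888+1931559552=20313753096  T[14][5]=13·657206836+1414014888=9957703756  T[14][6]=13·206070150+657206836=3336118786  T[14][7]=13·44990231+206070150=790943153
Read c(14,4) = 20313753096, c(14,5) = 9957703756, c(14,6) = 3336118786, c(14,7) = 790943153.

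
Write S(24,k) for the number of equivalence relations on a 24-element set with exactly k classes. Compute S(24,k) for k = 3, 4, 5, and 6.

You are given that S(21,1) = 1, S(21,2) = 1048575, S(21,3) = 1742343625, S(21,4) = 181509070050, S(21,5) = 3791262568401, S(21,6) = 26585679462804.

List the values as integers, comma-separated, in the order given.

47063200806, 11681056634501, 485000783495250, 6090236036084530

[22] T[22,1]:1*1+0=1 · T[22,2]:2*1048575+1=2097151 · T[22,3]:3*1742343625+1048575=5228079450 · T[22,4]:4*181509070050+1742343625=727778623825 · T[22,5]:5*3791262568401+181509070050=19137821912055 · T[22,6]:6*26585679462804+3791262568401=163305339345225
[23] T[23,2]:2*2097151+1=4194303 · T[23,3]:3*5228079450+2097151=15686335501 · T[23,4]:4*727778623825+5228079450=2916342574750 · T[23,5]:5*19137821912055+727778623825=96416888184100 · T[23,6]:6*163305339345225+19137821912055=998969857983405
[24] T[24,3]:3*15686335501+4194303=47063200806 · T[24,4]:4*2916342574750+15686335501=11681056634501 · T[24,5]:5*96416888184100+2916342574750=485000783495250 · T[24,6]:6*998969857983405+96416888184100=6090236036084530
Read S(24,3) = 47063200806, S(24,4) = 11681056634501, S(24,5) = 485000783495250, S(24,6) = 6090236036084530.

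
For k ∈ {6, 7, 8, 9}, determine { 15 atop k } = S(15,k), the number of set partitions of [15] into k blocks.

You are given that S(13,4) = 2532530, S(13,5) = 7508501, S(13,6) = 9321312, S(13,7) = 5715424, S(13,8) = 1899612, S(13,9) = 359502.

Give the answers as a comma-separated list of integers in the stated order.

[14] T[14,5]:5*7508501+2532530=40075035 · T[14,6]:6*9321312+7508501=63436373 · T[14,7]:7*5715424+9321312=49329280 · T[14,8]:8*1899612+5715424=20912320 · T[14,9]:9*359502+1899612=5135130
[15] T[15,6]:6*63436373+40075035=420693273 · T[15,7]:7*49329280+63436373=408741333 · T[15,8]:8*20912320+49329280=216627840 · T[15,9]:9*5135130+20912320=67128490
Read S(15,6) = 420693273, S(15,7) = 408741333, S(15,8) = 216627840, S(15,9) = 67128490.

420693273, 408741333, 216627840, 67128490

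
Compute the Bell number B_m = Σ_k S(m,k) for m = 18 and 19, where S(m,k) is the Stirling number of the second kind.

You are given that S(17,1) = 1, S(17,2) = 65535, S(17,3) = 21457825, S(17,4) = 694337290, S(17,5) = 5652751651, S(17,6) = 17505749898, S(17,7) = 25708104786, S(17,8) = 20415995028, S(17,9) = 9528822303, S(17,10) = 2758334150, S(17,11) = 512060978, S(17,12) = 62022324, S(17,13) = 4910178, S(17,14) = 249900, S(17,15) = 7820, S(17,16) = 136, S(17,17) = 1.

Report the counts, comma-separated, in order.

682076806159, 5832742205057

r18: T_18,1=1×1+0=1; T_18,2=2×65535+1=131071; T_18,3=3×21457825+65535=64439010; T_18,4=4×694337290+21457825=2798806985; T_18,5=5×5652751651+694337290=28958095545; T_18,6=6×17505749898+5652751651=110687251039; T_18,7=7×25708104786+17505749898=197462483400; T_18,8=8×20415995028+25708104786=189036065010; T_18,9=9×9528822303+20415995028=106175395755; T_18,10=10×2758334150+9528822303=37112163803; T_18,11=11×512060978+2758334150=8391004908; T_18,12=12×62022324+512060978=1256328866; T_18,13=13×4910178+62022324=125854638; T_18,14=14×249900+4910178=8408778; T_18,15=15×7820+249900=367200; T_18,16=16×136+7820=9996; T_18,17=17×1+136=153; T_18,18=18×0+1=1
r19: T_19,1=1×1+0=1; T_19,2=2×131071+1=262143; T_19,3=3×64439010+131071=193448101; T_19,4=4×2798806985+64439010=11259666950; T_19,5=5×28958095545+2798806985=147589284710; T_19,6=6×110687251039+28958095545=693081601779; T_19,7=7×197462483400+110687251039=1492924634839; T_19,8=8×189036065010+197462483400=1709751003480; T_19,9=9×106175395755+189036065010=1144614626805; T_19,10=10×37112163803+106175395755=477297033785; T_19,11=11×8391004908+37112163803=129413217791; T_19,12=12×1256328866+8391004908=23466951300; T_19,13=13×125854638+1256328866=2892439160; T_19,14=14×8408778+125854638=243577530; T_19,15=15×367200+8408778=13916778; T_19,16=16×9996+367200=527136; T_19,17=17×153+9996=12597; T_19,18=18×1+153=171; T_19,19=19×0+1=1
B_18 = ΣS(18,k) = 1+131071+64439010+2798806985+28958095545+110687251039+197462483400+189036065010+106175395755+37112163803+8391004908+1256328866+125854638+8408778+367200+9996+153+1 = 682076806159
B_19 = ΣS(19,k) = 1+262143+193448101+11259666950+147589284710+693081601779+1492924634839+1709751003480+1144614626805+477297033785+129413217791+23466951300+2892439160+243577530+13916778+527136+12597+171+1 = 5832742205057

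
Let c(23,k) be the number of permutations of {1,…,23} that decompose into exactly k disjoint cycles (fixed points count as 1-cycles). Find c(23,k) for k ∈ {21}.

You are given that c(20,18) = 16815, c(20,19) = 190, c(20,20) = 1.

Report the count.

30107

r21: T_21,19=20×190+16815=20615; T_21,20=20×1+190=210; T_21,21=20×0+1=1
r22: T_22,20=21×210+20615=25025; T_22,21=21×1+210=231
r23: T_23,21=22×231+25025=30107
Read c(23,21) = 30107.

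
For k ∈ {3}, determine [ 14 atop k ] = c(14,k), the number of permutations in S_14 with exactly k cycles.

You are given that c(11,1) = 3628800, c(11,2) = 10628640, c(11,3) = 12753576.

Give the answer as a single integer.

26596717056

i=12: T(12,1)=0+11·3628800=39916800 | T(12,2)=3628800+11·10628640=120543840 | T(12,3)=10628640+11·12753576=150917976
i=13: T(13,2)=39916800+12·120543840=1486442880 | T(13,3)=120543840+12·150917976=1931559552
i=14: T(14,3)=1486442880+13·1931559552=26596717056
Read c(14,3) = 26596717056.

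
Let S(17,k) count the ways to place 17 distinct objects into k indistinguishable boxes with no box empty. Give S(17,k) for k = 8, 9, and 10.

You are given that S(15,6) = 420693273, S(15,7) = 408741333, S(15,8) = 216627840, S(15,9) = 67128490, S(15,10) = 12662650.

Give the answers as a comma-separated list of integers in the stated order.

20415995028, 9528822303, 2758334150

row 16: T[16][7]=7·408741333+420693273=3281882604  T[16][8]=8·216627840+408741333=2141764053  T[16][9]=9·67128490+216627840=820784250  T[16][10]=10·12662650+67128490=193754990
row 17: T[17][8]=8·2141764053+3281882604=20415995028  T[17][9]=9·820784250+2141764053=9528822303  T[17][10]=10·193754990+820784250=2758334150
Read S(17,8) = 20415995028, S(17,9) = 9528822303, S(17,10) = 2758334150.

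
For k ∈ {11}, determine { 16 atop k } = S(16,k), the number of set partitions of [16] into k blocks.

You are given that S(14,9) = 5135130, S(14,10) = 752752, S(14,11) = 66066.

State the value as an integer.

i=15: T(15,10)=5135130+10·752752=12662650 | T(15,11)=752752+11·66066=1479478
i=16: T(16,11)=12662650+11·1479478=28936908
Read S(16,11) = 28936908.

28936908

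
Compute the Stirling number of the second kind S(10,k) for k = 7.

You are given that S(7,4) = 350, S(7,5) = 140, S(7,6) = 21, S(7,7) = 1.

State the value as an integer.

5880

[8] T[8,5]:5*140+350=1050 · T[8,6]:6*21+140=266 · T[8,7]:7*1+21=28
[9] T[9,6]:6*266+1050=2646 · T[9,7]:7*28+266=462
[10] T[10,7]:7*462+2646=5880
Read S(10,7) = 5880.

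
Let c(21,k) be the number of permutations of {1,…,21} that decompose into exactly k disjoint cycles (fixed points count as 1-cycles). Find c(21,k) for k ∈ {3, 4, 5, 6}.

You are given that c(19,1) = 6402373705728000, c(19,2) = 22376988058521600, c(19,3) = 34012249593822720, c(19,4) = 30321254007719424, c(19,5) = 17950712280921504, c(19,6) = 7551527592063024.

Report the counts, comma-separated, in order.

13803759753640704000, 12870931245150988800, 8037811822645051776, 3599979517947607200

@20  (20,2):22376988058521600·19+6402373705728000→431565146817638400, (20,3):34012249593822720·19+22376988058521600→668609730341153280, (20,4):30321254007719424·19+34012249593822720→610116075740491776, (20,5):17950712280921504·19+30321254007719424→371384787345228000, (20,6):7551527592063024·19+17950712280921504→161429736530118960
@21  (21,3):668609730341153280·20+431565146817638400→13803759753640704000, (21,4):610116075740491776·20+668609730341153280→12870931245150988800, (21,5):371384787345228000·20+610116075740491776→8037811822645051776, (21,6):161429736530118960·20+371384787345228000→3599979517947607200
Read c(21,3) = 13803759753640704000, c(21,4) = 12870931245150988800, c(21,5) = 8037811822645051776, c(21,6) = 3599979517947607200.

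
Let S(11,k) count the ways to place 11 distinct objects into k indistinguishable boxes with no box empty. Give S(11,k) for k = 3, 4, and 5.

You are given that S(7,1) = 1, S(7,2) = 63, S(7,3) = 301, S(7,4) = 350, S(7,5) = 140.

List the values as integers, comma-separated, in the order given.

i=8: T(8,1)=0+1·1=1 | T(8,2)=1+2·63=127 | T(8,3)=63+3·301=966 | T(8,4)=301+4·350=1701 | T(8,5)=350+5·140=1050
i=9: T(9,1)=0+1·1=1 | T(9,2)=1+2·127=255 | T(9,3)=127+3·966=3025 | T(9,4)=966+4·1701=7770 | T(9,5)=1701+5·1050=6951
i=10: T(10,2)=1+2·255=511 | T(10,3)=255+3·3025=9330 | T(10,4)=3025+4·7770=34105 | T(10,5)=7770+5·6951=42525
i=11: T(11,3)=511+3·9330=28501 | T(11,4)=9330+4·34105=145750 | T(11,5)=34105+5·42525=246730
Read S(11,3) = 28501, S(11,4) = 145750, S(11,5) = 246730.

28501, 145750, 246730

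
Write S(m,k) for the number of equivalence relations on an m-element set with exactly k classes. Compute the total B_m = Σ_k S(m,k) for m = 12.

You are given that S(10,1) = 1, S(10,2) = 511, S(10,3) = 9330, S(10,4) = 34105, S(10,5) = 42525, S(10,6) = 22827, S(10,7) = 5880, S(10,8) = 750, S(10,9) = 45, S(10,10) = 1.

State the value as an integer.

4213597

row 11: T[11][1]=1·1+0=1  T[11][2]=2·511+1=1023  T[11][3]=3·9330+511=28501  T[11][4]=4·34105+9330=145750  T[11][5]=5·42525+34105=246730  T[11][6]=6·22827+42525=179487  T[11][7]=7·5880+22827=63987  T[11][8]=8·750+5880=11880  T[11][9]=9·45+750=1155  T[11][10]=10·1+45=55  T[11][11]=11·0+1=1
row 12: T[12][1]=1·1+0=1  T[12][2]=2·1023+1=2047  T[12][3]=3·28501+1023=86526  T[12][4]=4·145750+28501=611501  T[12][5]=5·246730+145750=1379400  T[12][6]=6·179487+246730=1323652  T[12][7]=7·63987+179487=627396  T[12][8]=8·11880+63987=159027  T[12][9]=9·1155+11880=22275  T[12][10]=10·55+1155=1705  T[12][11]=11·1+55=66  T[12][12]=12·0+1=1
B_12 = ΣS(12,k) = 1+2047+86526+611501+1379400+1323652+627396+159027+22275+1705+66+1 = 4213597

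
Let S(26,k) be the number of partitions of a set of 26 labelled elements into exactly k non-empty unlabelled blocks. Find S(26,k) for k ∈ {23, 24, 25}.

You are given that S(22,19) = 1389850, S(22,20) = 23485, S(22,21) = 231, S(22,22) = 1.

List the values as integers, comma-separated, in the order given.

4126200, 47450, 325

i=23: T(23,20)=1389850+20·23485=1859550 | T(23,21)=23485+21·231=28336 | T(23,22)=231+22·1=253 | T(23,23)=1+23·0=1
i=24: T(24,21)=1859550+21·28336=2454606 | T(24,22)=28336+22·253=33902 | T(24,23)=253+23·1=276 | T(24,24)=1+24·0=1
i=25: T(25,22)=2454606+22·33902=3200450 | T(25,23)=33902+23·276=40250 | T(25,24)=276+24·1=300 | T(25,25)=1+25·0=1
i=26: T(26,23)=3200450+23·40250=4126200 | T(26,24)=40250+24·300=47450 | T(26,25)=300+25·1=325
Read S(26,23) = 4126200, S(26,24) = 47450, S(26,25) = 325.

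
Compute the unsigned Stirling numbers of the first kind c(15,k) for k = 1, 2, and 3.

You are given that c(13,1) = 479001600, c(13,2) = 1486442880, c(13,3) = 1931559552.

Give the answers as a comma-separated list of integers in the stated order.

row 14: T[14][1]=13·479001600+0=6227020800  T[14][2]=13·1486442880+479001600=19802759040  T[14][3]=13·1931559552+1486442880=26596717056
row 15: T[15][1]=14·6227020800+0=87178291200  T[15][2]=14·19802759040+6227020800=283465647360  T[15][3]=14·26596717056+19802759040=392156797824
Read c(15,1) = 87178291200, c(15,2) = 283465647360, c(15,3) = 392156797824.

87178291200, 283465647360, 392156797824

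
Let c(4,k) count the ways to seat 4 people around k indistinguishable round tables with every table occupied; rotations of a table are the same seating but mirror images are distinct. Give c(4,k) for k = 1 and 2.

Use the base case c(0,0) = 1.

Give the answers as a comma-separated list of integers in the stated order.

6, 11

@1  (1,1):0·0+1→1
@2  (2,1):1·1+0→1, (2,2):0·1+1→1
@3  (3,1):1·2+0→2, (3,2):1·2+1→3
@4  (4,1):2·3+0→6, (4,2):3·3+2→11
Read c(4,1) = 6, c(4,2) = 11.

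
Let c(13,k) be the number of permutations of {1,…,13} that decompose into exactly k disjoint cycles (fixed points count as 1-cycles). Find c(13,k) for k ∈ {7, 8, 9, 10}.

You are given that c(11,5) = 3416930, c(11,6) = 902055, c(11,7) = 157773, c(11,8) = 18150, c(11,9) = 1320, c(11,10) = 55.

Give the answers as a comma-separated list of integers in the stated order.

44990231, 6926634, 749463, 55770

@12  (12,6):902055·11+3416930→13339535, (12,7):157773·11+902055→2637558, (12,8):18150·11+157773→357423, (12,9):1320·11+18150→32670, (12,10):55·11+1320→1925
@13  (13,7):2637558·12+13339535→44990231, (13,8):357423·12+2637558→6926634, (13,9):32670·12+357423→749463, (13,10):1925·12+32670→55770
Read c(13,7) = 44990231, c(13,8) = 6926634, c(13,9) = 749463, c(13,10) = 55770.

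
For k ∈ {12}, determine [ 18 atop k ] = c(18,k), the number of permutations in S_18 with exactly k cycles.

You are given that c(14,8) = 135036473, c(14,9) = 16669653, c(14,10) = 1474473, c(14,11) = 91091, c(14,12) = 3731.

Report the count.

r15: T_15,9=14×16669653+135036473=368411615; T_15,10=14×1474473+16669653=37312275; T_15,11=14×91091+1474473=2749747; T_15,12=14×3731+91091=143325
r16: T_16,10=15×37312275+368411615=928095740; T_16,11=15×2749747+37312275=78558480; T_16,12=15×143325+2749747=4899622
r17: T_17,11=16×78558480+928095740=2185031420; T_17,12=16×4899622+78558480=156952432
r18: T_18,12=17×156952432+2185031420=4853222764
Read c(18,12) = 4853222764.

4853222764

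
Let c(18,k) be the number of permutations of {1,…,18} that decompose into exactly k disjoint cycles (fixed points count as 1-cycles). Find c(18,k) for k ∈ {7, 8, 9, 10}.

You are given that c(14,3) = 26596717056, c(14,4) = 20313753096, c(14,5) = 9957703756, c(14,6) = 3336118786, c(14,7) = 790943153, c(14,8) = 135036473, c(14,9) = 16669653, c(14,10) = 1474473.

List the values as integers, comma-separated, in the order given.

110228466184200, 24871845297936, 4308105301929, 577924894833

row 15: T[15][4]=14·20313753096+26596717056=310989260400  T[15][5]=14·9957703756+20313753096=159721605680  T[15][6]=14·3336118786+9957703756=56663366760  T[15][7]=14·790943153+3336118786=14409322928  T[15][8]=14·135036473+790943153=2681453775  T[15][9]=14·16669653+135036473=368411615  T[15][10]=14·1474473+16669653=37312275
row 16: T[16][5]=15·159721605680+310989260400=2706813345600  T[16][6]=15·56663366760+159721605680=1009672107080  T[16][7]=15·14409322928+56663366760=272803210680  T[16][8]=15·2681453775+14409322928=54631129553  T[16][9]=15·368411615+2681453775=8207628000  T[16][10]=15·37312275+368411615=928095740
row 17: T[17][6]=16·1009672107080+2706813345600=18861567058880  T[17][7]=16·272803210680+1009672107080=5374523477960  T[17][8]=16·54631129553+272803210680=1146901283528  T[17][9]=16·8207628000+54631129553=185953177553  T[17][10]=16·928095740+8207628000=23057159840
row 18: T[18][7]=17·5374523477960+18861567058880=110228466184200  T[18][8]=17·1146901283528+5374523477960=24871845297936  T[18][9]=17·185953177553+1146901283528=4308105301929  T[18][10]=17·23057159840+185953177553=577924894833
Read c(18,7) = 110228466184200, c(18,8) = 24871845297936, c(18,9) = 4308105301929, c(18,10) = 577924894833.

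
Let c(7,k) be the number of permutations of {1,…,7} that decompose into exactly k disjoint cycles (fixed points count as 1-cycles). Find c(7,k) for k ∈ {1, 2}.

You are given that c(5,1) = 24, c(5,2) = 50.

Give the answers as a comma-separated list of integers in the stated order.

720, 1764

@6  (6,1):24·5+0→120, (6,2):50·5+24→274
@7  (7,1):120·6+0→720, (7,2):274·6+120→1764
Read c(7,1) = 720, c(7,2) = 1764.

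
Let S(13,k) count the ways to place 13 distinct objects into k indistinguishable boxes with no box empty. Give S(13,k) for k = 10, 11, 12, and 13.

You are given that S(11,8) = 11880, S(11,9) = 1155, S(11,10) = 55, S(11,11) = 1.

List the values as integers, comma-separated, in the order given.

[12] T[12,9]:9*1155+11880=22275 · T[12,10]:10*55+1155=1705 · T[12,11]:11*1+55=66 · T[12,12]:12*0+1=1
[13] T[13,10]:10*1705+22275=39325 · T[13,11]:11*66+1705=2431 · T[13,12]:12*1+66=78 · T[13,13]:13*0+1=1
Read S(13,10) = 39325, S(13,11) = 2431, S(13,12) = 78, S(13,13) = 1.

39325, 2431, 78, 1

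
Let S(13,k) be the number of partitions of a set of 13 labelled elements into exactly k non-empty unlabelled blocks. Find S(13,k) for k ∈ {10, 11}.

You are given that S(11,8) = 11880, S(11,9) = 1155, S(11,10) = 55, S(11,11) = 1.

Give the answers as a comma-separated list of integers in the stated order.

@12  (12,9):1155·9+11880→22275, (12,10):55·10+1155→1705, (12,11):1·11+55→66
@13  (13,10):1705·10+22275→39325, (13,11):66·11+1705→2431
Read S(13,10) = 39325, S(13,11) = 2431.

39325, 2431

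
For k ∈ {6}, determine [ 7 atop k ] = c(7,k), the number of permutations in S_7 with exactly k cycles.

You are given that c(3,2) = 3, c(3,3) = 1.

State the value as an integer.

@4  (4,3):1·3+3→6, (4,4):0·3+1→1
@5  (5,4):1·4+6→10, (5,5):0·4+1→1
@6  (6,5):1·5+10→15, (6,6):0·5+1→1
@7  (7,6):1·6+15→21
Read c(7,6) = 21.

21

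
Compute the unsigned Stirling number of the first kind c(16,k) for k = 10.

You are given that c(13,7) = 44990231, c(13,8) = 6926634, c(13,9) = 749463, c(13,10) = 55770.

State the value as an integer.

928095740

@14  (14,8):6926634·13+44990231→135036473, (14,9):749463·13+6926634→16669653, (14,10):55770·13+749463→1474473
@15  (15,9):16669653·14+135036473→368411615, (15,10):1474473·14+16669653→37312275
@16  (16,10):37312275·15+368411615→928095740
Read c(16,10) = 928095740.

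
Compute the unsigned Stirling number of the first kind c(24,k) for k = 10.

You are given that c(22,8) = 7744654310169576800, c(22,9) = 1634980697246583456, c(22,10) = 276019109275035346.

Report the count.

@23  (23,9):1634980697246583456·22+7744654310169576800→43714229649594412832, (23,10):276019109275035346·22+1634980697246583456→7707401101297361068
@24  (24,10):7707401101297361068·23+43714229649594412832→220984454979433717396
Read c(24,10) = 220984454979433717396.

220984454979433717396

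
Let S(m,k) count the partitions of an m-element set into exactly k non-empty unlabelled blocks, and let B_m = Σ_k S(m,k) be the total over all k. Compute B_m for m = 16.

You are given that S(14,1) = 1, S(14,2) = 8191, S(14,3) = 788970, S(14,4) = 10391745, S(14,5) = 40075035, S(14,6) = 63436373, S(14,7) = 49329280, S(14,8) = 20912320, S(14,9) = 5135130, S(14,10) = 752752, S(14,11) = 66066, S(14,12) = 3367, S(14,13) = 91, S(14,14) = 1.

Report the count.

@15  (15,1):1·1+0→1, (15,2):8191·2+1→16383, (15,3):788970·3+8191→2375101, (15,4):10391745·4+788970→42355950, (15,5):40075035·5+10391745→210766920, (15,6):63436373·6+40075035→420693273, (15,7):49329280·7+63436373→408741333, (15,8):20912320·8+49329280→216627840, (15,9):5135130·9+20912320→67128490, (15,10):752752·10+5135130→12662650, (15,11):66066·11+752752→1479478, (15,12):3367·12+66066→106470, (15,13):91·13+3367→4550, (15,14):1·14+91→105, (15,15):0·15+1→1
@16  (16,1):1·1+0→1, (16,2):16383·2+1→32767, (16,3):2375101·3+16383→7141686, (16,4):42355950·4+2375101→171798901, (16,5):210766920·5+42355950→1096190550, (16,6):420693273·6+210766920→2734926558, (16,7):408741333·7+420693273→3281882604, (16,8):216627840·8+408741333→2141764053, (16,9):67128490·9+216627840→820784250, (16,10):12662650·10+67128490→193754990, (16,11):1479478·11+12662650→28936908, (16,12):106470·12+1479478→2757118, (16,13):4550·13+106470→165620, (16,14):105·14+4550→6020, (16,15):1·15+105→120, (16,16):0·16+1→1
B_16 = ΣS(16,k) = 1+32767+7141686+171798901+1096190550+2734926558+3281882604+2141764053+820784250+193754990+28936908+2757118+165620+6020+120+1 = 10480142147

10480142147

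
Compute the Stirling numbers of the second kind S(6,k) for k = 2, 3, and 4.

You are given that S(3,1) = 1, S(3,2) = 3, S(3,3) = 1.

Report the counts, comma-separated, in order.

r4: T_4,1=1×1+0=1; T_4,2=2×3+1=7; T_4,3=3×1+3=6; T_4,4=4×0+1=1
r5: T_5,1=1×1+0=1; T_5,2=2×7+1=15; T_5,3=3×6+7=25; T_5,4=4×1+6=10
r6: T_6,2=2×15+1=31; T_6,3=3×25+15=90; T_6,4=4×10+25=65
Read S(6,2) = 31, S(6,3) = 90, S(6,4) = 65.

31, 90, 65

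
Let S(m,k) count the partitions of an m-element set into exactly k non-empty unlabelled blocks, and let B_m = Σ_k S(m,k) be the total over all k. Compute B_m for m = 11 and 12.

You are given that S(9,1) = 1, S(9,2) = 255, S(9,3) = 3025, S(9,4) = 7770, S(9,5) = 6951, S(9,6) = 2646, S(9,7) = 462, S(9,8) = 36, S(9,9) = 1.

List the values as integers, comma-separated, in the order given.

678570, 4213597

i=10: T(10,1)=0+1·1=1 | T(10,2)=1+2·255=511 | T(10,3)=255+3·3025=9330 | T(10,4)=3025+4·7770=34105 | T(10,5)=7770+5·6951=42525 | T(10,6)=6951+6·2646=22827 | T(10,7)=2646+7·462=5880 | T(10,8)=462+8·36=750 | T(10,9)=36+9·1=45 | T(10,10)=1+10·0=1
i=11: T(11,1)=0+1·1=1 | T(11,2)=1+2·511=1023 | T(11,3)=511+3·9330=28501 | T(11,4)=9330+4·34105=145750 | T(11,5)=34105+5·42525=246730 | T(11,6)=42525+6·22827=179487 | T(11,7)=22827+7·5880=63987 | T(11,8)=5880+8·750=11880 | T(11,9)=750+9·45=1155 | T(11,10)=45+10·1=55 | T(11,11)=1+11·0=1
i=12: T(12,1)=0+1·1=1 | T(12,2)=1+2·1023=2047 | T(12,3)=1023+3·28501=86526 | T(12,4)=28501+4·145750=611501 | T(12,5)=145750+5·246730=1379400 | T(12,6)=246730+6·179487=1323652 | T(12,7)=179487+7·63987=627396 | T(12,8)=63987+8·11880=159027 | T(12,9)=11880+9·1155=22275 | T(12,10)=1155+10·55=1705 | T(12,11)=55+11·1=66 | T(12,12)=1+12·0=1
B_11 = ΣS(11,k) = 1+1023+28501+145750+246730+179487+63987+11880+1155+55+1 = 678570
B_12 = ΣS(12,k) = 1+2047+86526+611501+1379400+1323652+627396+159027+22275+1705+66+1 = 4213597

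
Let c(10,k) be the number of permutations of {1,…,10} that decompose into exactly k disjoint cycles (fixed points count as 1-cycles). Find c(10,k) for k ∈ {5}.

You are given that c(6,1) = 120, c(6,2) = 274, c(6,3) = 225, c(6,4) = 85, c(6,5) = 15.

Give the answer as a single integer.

row 7: T[7][2]=6·274+120=1764  T[7][3]=6·225+274=1624  T[7][4]=6·85+225=735  T[7][5]=6·15+85=175
row 8: T[8][3]=7·1624+1764=13132  T[8][4]=7·735+1624=6769  T[8][5]=7·175+735=1960
row 9: T[9][4]=8·6769+13132=67284  T[9][5]=8·1960+6769=22449
row 10: T[10][5]=9·22449+67284=269325
Read c(10,5) = 269325.

269325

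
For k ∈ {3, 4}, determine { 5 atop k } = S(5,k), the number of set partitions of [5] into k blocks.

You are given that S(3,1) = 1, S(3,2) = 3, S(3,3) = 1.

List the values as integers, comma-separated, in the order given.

25, 10

[4] T[4,2]:2*3+1=7 · T[4,3]:3*1+3=6 · T[4,4]:4*0+1=1
[5] T[5,3]:3*6+7=25 · T[5,4]:4*1+6=10
Read S(5,3) = 25, S(5,4) = 10.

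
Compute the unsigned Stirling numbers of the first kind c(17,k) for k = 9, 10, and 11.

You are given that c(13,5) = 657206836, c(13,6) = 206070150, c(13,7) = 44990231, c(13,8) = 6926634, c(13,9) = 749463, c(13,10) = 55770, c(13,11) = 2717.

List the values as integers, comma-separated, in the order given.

185953177553, 23057159840, 2185031420

r14: T_14,6=13×206070150+657206836=3336118786; T_14,7=13×44990231+206070150=790943153; T_14,8=13×6926634+44990231=135036473; T_14,9=13×749463+6926634=16669653; T_14,10=13×55770+749463=1474473; T_14,11=13×2717+55770=91091
r15: T_15,7=14×790943153+3336118786=14409322928; T_15,8=14×135036473+790943153=2681453775; T_15,9=14×16669653+135036473=368411615; T_15,10=14×1474473+16669653=37312275; T_15,11=14×91091+1474473=2749747
r16: T_16,8=15×2681453775+14409322928=54631129553; T_16,9=15×368411615+2681453775=8207628000; T_16,10=15×37312275+368411615=928095740; T_16,11=15×2749747+37312275=78558480
r17: T_17,9=16×8207628000+54631129553=185953177553; T_17,10=16×928095740+8207628000=23057159840; T_17,11=16×78558480+928095740=2185031420
Read c(17,9) = 185953177553, c(17,10) = 23057159840, c(17,11) = 2185031420.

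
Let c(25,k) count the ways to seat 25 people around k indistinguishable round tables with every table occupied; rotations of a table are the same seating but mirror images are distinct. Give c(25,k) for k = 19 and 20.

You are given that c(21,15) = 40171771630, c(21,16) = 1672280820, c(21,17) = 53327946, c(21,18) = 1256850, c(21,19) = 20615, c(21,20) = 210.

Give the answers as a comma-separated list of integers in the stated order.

r22: T_22,16=21×1672280820+40171771630=75289668850; T_22,17=21×53327946+1672280820=2792167686; T_22,18=21×1256850+53327946=79721796; T_22,19=21×20615+1256850=1689765; T_22,20=21×210+20615=25025
r23: T_23,17=22×2792167686+75289668850=136717357942; T_23,18=22×79721796+2792167686=4546047198; T_23,19=22×1689765+79721796=116896626; T_23,20=22×25025+1689765=2240315
r24: T_24,18=23×4546047198+136717357942=241276443496; T_24,19=23×116896626+4546047198=7234669596; T_24,20=23×2240315+116896626=168423871
r25: T_25,19=24×7234669596+241276443496=414908513800; T_25,20=24×168423871+7234669596=11276842500
Read c(25,19) = 414908513800, c(25,20) = 11276842500.

414908513800, 11276842500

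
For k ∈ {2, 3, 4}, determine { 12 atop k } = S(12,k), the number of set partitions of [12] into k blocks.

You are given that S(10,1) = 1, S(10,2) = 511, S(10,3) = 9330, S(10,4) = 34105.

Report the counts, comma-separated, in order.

2047, 86526, 611501

r11: T_11,1=1×1+0=1; T_11,2=2×511+1=1023; T_11,3=3×9330+511=28501; T_11,4=4×34105+9330=145750
r12: T_12,2=2×1023+1=2047; T_12,3=3×28501+1023=86526; T_12,4=4×145750+28501=611501
Read S(12,2) = 2047, S(12,3) = 86526, S(12,4) = 611501.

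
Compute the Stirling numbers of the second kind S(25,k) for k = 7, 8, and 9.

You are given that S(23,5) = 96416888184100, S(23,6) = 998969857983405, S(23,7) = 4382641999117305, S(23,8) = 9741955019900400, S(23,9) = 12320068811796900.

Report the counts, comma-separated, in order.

227832482998716310, 690223721118368580, 1167921451092973005

row 24: T[24][6]=6·998969857983405+96416888184100=6090236036084530  T[24][7]=7·4382641999117305+998969857983405=31677463851804540  T[24][8]=8·9741955019900400+4382641999117305=82318282158320505  T[24][9]=9·12320068811796900+9741955019900400=120622574326072500
row 25: T[25][7]=7·31677463851804540+6090236036084530=227832482998716310  T[25][8]=8·82318282158320505+31677463851804540=690223721118368580  T[25][9]=9·120622574326072500+82318282158320505=1167921451092973005
Read S(25,7) = 227832482998716310, S(25,8) = 690223721118368580, S(25,9) = 1167921451092973005.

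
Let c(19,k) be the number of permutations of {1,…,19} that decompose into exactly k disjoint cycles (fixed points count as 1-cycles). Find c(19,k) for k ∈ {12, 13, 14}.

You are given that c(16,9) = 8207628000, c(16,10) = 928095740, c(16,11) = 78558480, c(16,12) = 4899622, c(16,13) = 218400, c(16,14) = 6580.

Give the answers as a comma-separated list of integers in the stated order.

147560703732, 10246937272, 549789282

r17: T_17,10=16×928095740+8207628000=23057159840; T_17,11=16×78558480+928095740=2185031420; T_17,12=16×4899622+78558480=156952432; T_17,13=16×218400+4899622=8394022; T_17,14=16×6580+218400=323680
r18: T_18,11=17×2185031420+23057159840=60202693980; T_18,12=17×156952432+2185031420=4853222764; T_18,13=17×8394022+156952432=299650806; T_18,14=17×323680+8394022=13896582
r19: T_19,12=18×4853222764+60202693980=147560703732; T_19,13=18×299650806+4853222764=10246937272; T_19,14=18×13896582+299650806=549789282
Read c(19,12) = 147560703732, c(19,13) = 10246937272, c(19,14) = 549789282.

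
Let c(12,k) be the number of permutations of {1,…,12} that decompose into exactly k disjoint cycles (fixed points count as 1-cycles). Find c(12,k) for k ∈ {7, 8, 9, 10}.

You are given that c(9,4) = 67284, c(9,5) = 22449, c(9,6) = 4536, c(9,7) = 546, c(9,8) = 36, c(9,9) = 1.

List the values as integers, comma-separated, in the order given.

row 10: T[10][5]=9·22449+67284=269325  T[10][6]=9·4536+22449=63273  T[10][7]=9·546+4536=9450  T[10][8]=9·36+546=870  T[10][9]=9·1+36=45  T[10][10]=9·0+1=1
row 11: T[11][6]=10·63273+269325=902055  T[11][7]=10·9450+63273=157773  T[11][8]=10·870+9450=18150  T[11][9]=10·45+870=1320  T[11][10]=10·1+45=55
row 12: T[12][7]=11·157773+902055=2637558  T[12][8]=11·18150+157773=357423  T[12][9]=11·1320+18150=32670  T[12][10]=11·55+1320=1925
Read c(12,7) = 2637558, c(12,8) = 357423, c(12,9) = 32670, c(12,10) = 1925.

2637558, 357423, 32670, 1925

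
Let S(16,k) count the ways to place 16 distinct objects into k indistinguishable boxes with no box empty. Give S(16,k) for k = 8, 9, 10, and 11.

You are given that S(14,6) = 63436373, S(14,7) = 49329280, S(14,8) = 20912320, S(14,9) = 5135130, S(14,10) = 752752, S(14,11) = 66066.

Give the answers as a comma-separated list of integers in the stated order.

i=15: T(15,7)=63436373+7·49329280=408741333 | T(15,8)=49329280+8·20912320=216627840 | T(15,9)=20912320+9·5135130=67128490 | T(15,10)=5135130+10·752752=12662650 | T(15,11)=752752+11·66066=1479478
i=16: T(16,8)=408741333+8·216627840=2141764053 | T(16,9)=216627840+9·67128490=820784250 | T(16,10)=67128490+10·12662650=193754990 | T(16,11)=12662650+11·1479478=28936908
Read S(16,8) = 2141764053, S(16,9) = 820784250, S(16,10) = 193754990, S(16,11) = 28936908.

2141764053, 820784250, 193754990, 28936908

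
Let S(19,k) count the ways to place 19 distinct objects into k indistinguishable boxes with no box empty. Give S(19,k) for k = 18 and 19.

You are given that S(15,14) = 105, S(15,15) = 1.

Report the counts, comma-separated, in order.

171, 1

r16: T_16,15=15×1+105=120; T_16,16=16×0+1=1
r17: T_17,16=16×1+120=136; T_17,17=17×0+1=1
r18: T_18,17=17×1+136=153; T_18,18=18×0+1=1
r19: T_19,18=18×1+153=171; T_19,19=19×0+1=1
Read S(19,18) = 171, S(19,19) = 1.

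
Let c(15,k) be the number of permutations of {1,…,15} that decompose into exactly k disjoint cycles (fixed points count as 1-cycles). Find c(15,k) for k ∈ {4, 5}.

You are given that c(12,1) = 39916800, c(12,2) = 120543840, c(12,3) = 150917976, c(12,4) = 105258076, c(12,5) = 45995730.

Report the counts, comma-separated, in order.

310989260400, 159721605680

@13  (13,2):120543840·12+39916800→1486442880, (13,3):150917976·12+120543840→1931559552, (13,4):105258076·12+150917976→1414014888, (13,5):45995730·12+105258076→657206836
@14  (14,3):1931559552·13+1486442880→26596717056, (14,4):1414014888·13+1931559552→20313753096, (14,5):657206836·13+1414014888→9957703756
@15  (15,4):20313753096·14+26596717056→310989260400, (15,5):9957703756·14+20313753096→159721605680
Read c(15,4) = 310989260400, c(15,5) = 159721605680.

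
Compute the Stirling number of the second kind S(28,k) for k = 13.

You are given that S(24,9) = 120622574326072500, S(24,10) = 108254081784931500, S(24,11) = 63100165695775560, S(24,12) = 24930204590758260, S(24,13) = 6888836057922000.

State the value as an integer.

451512851236272407400

@25  (25,10):108254081784931500·10+120622574326072500→1203163392175387500, (25,11):63100165695775560·11+108254081784931500→802355904438462660, (25,12):24930204590758260·12+63100165695775560→362262620784874680, (25,13):6888836057922000·13+24930204590758260→114485073343744260
@26  (26,11):802355904438462660·11+1203163392175387500→10029078340998476760, (26,12):362262620784874680·12+802355904438462660→5149507353856958820, (26,13):114485073343744260·13+362262620784874680→1850568574253550060
@27  (27,12):5149507353856958820·12+10029078340998476760→71823166587281982600, (27,13):1850568574253550060·13+5149507353856958820→29206898819153109600
@28  (28,13):29206898819153109600·13+71823166587281982600→451512851236272407400
Read S(28,13) = 451512851236272407400.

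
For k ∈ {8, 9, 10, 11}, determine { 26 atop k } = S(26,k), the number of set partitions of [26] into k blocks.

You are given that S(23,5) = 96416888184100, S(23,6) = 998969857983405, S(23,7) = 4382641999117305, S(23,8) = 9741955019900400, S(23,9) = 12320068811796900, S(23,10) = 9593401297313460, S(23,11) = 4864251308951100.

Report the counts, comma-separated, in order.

5749622251945664950, 11201516780955125625, 13199555372846848005, 10029078340998476760

@24  (24,6):998969857983405·6+96416888184100→6090236036084530, (24,7):4382641999117305·7+998969857983405→31677463851804540, (24,8):9741955019900400·8+4382641999117305→82318282158320505, (24,9):12320068811796900·9+9741955019900400→120622574326072500, (24,10):9593401297313460·10+12320068811796900→108254081784931500, (24,11):4864251308951100·11+9593401297313460→63100165695775560
@25  (25,7):31677463851804540·7+6090236036084530→227832482998716310, (25,8):82318282158320505·8+31677463851804540→690223721118368580, (25,9):120622574326072500·9+82318282158320505→1167921451092973005, (25,10):108254081784931500·10+120622574326072500→1203163392175387500, (25,11):63100165695775560·11+108254081784931500→802355904438462660
@26  (26,8):690223721118368580·8+227832482998716310→5749622251945664950, (26,9):1167921451092973005·9+690223721118368580→11201516780955125625, (26,10):1203163392175387500·10+1167921451092973005→13199555372846848005, (26,11):802355904438462660·11+1203163392175387500→10029078340998476760
Read S(26,8) = 5749622251945664950, S(26,9) = 11201516780955125625, S(26,10) = 13199555372846848005, S(26,11) = 10029078340998476760.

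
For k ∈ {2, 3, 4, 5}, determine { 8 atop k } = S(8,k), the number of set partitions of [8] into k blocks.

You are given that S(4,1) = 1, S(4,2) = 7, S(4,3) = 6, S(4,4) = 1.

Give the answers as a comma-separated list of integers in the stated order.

row 5: T[5][1]=1·1+0=1  T[5][2]=2·7+1=15  T[5][3]=3·6+7=25  T[5][4]=4·1+6=10  T[5][5]=5·0+1=1
row 6: T[6][1]=1·1+0=1  T[6][2]=2·15+1=31  T[6][3]=3·25+15=90  T[6][4]=4·10+25=65  T[6][5]=5·1+10=15
row 7: T[7][1]=1·1+0=1  T[7][2]=2·31+1=63  T[7][3]=3·90+31=301  T[7][4]=4·65+90=350  T[7][5]=5·15+65=140
row 8: T[8][2]=2·63+1=127  T[8][3]=3·301+63=966  T[8][4]=4·350+301=1701  T[8][5]=5·140+350=1050
Read S(8,2) = 127, S(8,3) = 966, S(8,4) = 1701, S(8,5) = 1050.

127, 966, 1701, 1050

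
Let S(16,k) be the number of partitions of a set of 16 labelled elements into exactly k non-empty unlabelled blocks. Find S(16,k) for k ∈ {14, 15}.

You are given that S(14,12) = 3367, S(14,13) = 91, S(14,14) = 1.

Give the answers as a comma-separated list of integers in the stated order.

r15: T_15,13=13×91+3367=4550; T_15,14=14×1+91=105; T_15,15=15×0+1=1
r16: T_16,14=14×105+4550=6020; T_16,15=15×1+105=120
Read S(16,14) = 6020, S(16,15) = 120.

6020, 120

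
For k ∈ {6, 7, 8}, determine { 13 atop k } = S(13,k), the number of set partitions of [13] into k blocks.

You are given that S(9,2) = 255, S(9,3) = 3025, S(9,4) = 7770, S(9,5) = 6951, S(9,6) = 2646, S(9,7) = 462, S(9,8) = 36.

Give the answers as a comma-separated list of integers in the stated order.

[10] T[10,3]:3*3025+255=9330 · T[10,4]:4*7770+3025=34105 · T[10,5]:5*6951+7770=42525 · T[10,6]:6*2646+6951=22827 · T[10,7]:7*462+2646=5880 · T[10,8]:8*36+462=750
[11] T[11,4]:4*34105+9330=145750 · T[11,5]:5*42525+34105=246730 · T[11,6]:6*22827+42525=179487 · T[11,7]:7*5880+22827=63987 · T[11,8]:8*750+5880=11880
[12] T[12,5]:5*246730+145750=1379400 · T[12,6]:6*179487+246730=1323652 · T[12,7]:7*63987+179487=627396 · T[12,8]:8*11880+63987=159027
[13] T[13,6]:6*1323652+1379400=9321312 · T[13,7]:7*627396+1323652=5715424 · T[13,8]:8*159027+627396=1899612
Read S(13,6) = 9321312, S(13,7) = 5715424, S(13,8) = 1899612.

9321312, 5715424, 1899612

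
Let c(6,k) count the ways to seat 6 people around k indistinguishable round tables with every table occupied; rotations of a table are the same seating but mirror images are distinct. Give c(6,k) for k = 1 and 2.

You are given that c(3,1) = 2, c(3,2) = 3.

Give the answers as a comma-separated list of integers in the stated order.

@4  (4,1):2·3+0→6, (4,2):3·3+2→11
@5  (5,1):6·4+0→24, (5,2):11·4+6→50
@6  (6,1):24·5+0→120, (6,2):50·5+24→274
Read c(6,1) = 120, c(6,2) = 274.

120, 274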